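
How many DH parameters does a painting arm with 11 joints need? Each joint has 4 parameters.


Given: 11 joints, 4 DH parameters per joint (d, theta, a, alpha)
Total DH parameters = number_of_joints * 4
Total = 11 * 4
Total = 44

44


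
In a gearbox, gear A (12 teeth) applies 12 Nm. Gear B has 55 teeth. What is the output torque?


Given: N1 = 12, N2 = 55, T1 = 12 Nm
Using T2/T1 = N2/N1
T2 = T1 * N2 / N1
T2 = 12 * 55 / 12
T2 = 660 / 12
T2 = 55 Nm

55 Nm


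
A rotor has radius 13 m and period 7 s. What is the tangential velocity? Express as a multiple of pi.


Given: radius r = 13 m, period T = 7 s
Using v = 2*pi*r / T
v = 2*pi*13 / 7
v = 26*pi / 7
v = 26/7*pi m/s

26/7*pi m/s


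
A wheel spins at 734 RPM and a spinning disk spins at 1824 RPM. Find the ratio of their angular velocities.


Given: RPM_A = 734, RPM_B = 1824
omega = 2*pi*RPM/60, so omega_A/omega_B = RPM_A / RPM_B
omega_A/omega_B = 734 / 1824
omega_A/omega_B = 367/912

367/912


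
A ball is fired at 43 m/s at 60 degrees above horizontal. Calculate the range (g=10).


Given: v0 = 43 m/s, theta = 60 deg, g = 10 m/s^2
sin(2*60) = sin(120) = sqrt(3)/2
Using R = v0^2 * sin(2*theta) / g
R = 43^2 * (sqrt(3)/2) / 10
R = 1849 * sqrt(3) / 20
R = 1849/20*sqrt(3) m

1849/20*sqrt(3) m


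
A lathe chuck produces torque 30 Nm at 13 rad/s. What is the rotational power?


Given: tau = 30 Nm, omega = 13 rad/s
Using P = tau * omega
P = 30 * 13
P = 390 W

390 W


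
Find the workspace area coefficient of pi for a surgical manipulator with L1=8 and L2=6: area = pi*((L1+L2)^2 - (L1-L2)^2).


Given: L1 = 8, L2 = 6
(L1+L2)^2 = (14)^2 = 196
(L1-L2)^2 = (2)^2 = 4
Difference = 196 - 4 = 192
This equals 4*L1*L2 = 4*8*6 = 192
Workspace area = 192*pi

192


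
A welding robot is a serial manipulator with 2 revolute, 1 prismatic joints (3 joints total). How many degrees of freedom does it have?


Given: serial robot with 2 revolute, 1 prismatic joints
DOF contribution per joint type: revolute=1, prismatic=1, spherical=3, fixed=0
DOF = 2*1 + 1*1
DOF = 3

3


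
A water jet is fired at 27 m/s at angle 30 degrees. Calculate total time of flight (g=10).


Given: v0 = 27 m/s, theta = 30 deg, g = 10 m/s^2
sin(30) = 1/2
Using T = 2*v0*sin(theta) / g
T = 2*27*1/2 / 10
T = 27 / 10
T = 27/10 s

27/10 s


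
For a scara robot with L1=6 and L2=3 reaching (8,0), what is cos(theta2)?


Given: L1 = 6, L2 = 3, target (x, y) = (8, 0)
Using cos(theta2) = (x^2 + y^2 - L1^2 - L2^2) / (2*L1*L2)
x^2 + y^2 = 8^2 + 0 = 64
L1^2 + L2^2 = 36 + 9 = 45
Numerator = 64 - 45 = 19
Denominator = 2*6*3 = 36
cos(theta2) = 19/36 = 19/36

19/36


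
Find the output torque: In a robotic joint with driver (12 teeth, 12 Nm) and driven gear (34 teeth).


Given: N1 = 12, N2 = 34, T1 = 12 Nm
Using T2/T1 = N2/N1
T2 = T1 * N2 / N1
T2 = 12 * 34 / 12
T2 = 408 / 12
T2 = 34 Nm

34 Nm


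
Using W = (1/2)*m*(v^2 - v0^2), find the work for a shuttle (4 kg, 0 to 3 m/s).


Given: m = 4 kg, v0 = 0 m/s, v = 3 m/s
Using W = (1/2)*m*(v^2 - v0^2)
v^2 = 3^2 = 9
v0^2 = 0^2 = 0
v^2 - v0^2 = 9 - 0 = 9
W = (1/2)*4*9 = 18 J

18 J


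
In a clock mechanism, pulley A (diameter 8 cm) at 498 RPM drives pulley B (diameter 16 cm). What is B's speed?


Given: D1 = 8 cm, w1 = 498 RPM, D2 = 16 cm
Using D1*w1 = D2*w2
w2 = D1*w1 / D2
w2 = 8*498 / 16
w2 = 3984 / 16
w2 = 249 RPM

249 RPM


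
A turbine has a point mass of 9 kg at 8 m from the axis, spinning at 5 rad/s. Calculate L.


Given: m = 9 kg, r = 8 m, omega = 5 rad/s
For a point mass: I = m*r^2
I = 9*8^2 = 9*64 = 576
L = I*omega = 576*5
L = 2880 kg*m^2/s

2880 kg*m^2/s


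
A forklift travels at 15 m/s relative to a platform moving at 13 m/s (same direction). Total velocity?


Given: object velocity = 15 m/s, platform velocity = 13 m/s (same direction)
Using classical velocity addition: v_total = v_object + v_platform
v_total = 15 + 13
v_total = 28 m/s

28 m/s


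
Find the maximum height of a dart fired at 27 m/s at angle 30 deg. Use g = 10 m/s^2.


Given: v0 = 27 m/s, theta = 30 deg, g = 10 m/s^2
sin^2(30) = 1/4
Using H = v0^2 * sin^2(theta) / (2*g)
H = 27^2 * 1/4 / (2*10)
H = 729 * 1/4 / 20
H = 729/4 / 20
H = 729/80 m

729/80 m


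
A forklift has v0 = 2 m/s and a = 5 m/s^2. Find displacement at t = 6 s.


Given: v0 = 2 m/s, a = 5 m/s^2, t = 6 s
Using s = v0*t + (1/2)*a*t^2
s = 2*6 + (1/2)*5*6^2
s = 12 + (1/2)*180
s = 12 + 90
s = 102

102 m


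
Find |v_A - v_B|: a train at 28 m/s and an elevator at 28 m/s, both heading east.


Given: v_A = 28 m/s east, v_B = 28 m/s east
Both move in the same direction; relative speed = |v_A - v_B|
|28 - 28| = |0|
= 0 m/s

0 m/s


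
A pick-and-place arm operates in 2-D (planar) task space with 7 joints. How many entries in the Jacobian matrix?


Given: task space dimension = 2, joints = 7
Jacobian is a 2 x 7 matrix
Total entries = rows * columns
Total = 2 * 7
Total = 14

14


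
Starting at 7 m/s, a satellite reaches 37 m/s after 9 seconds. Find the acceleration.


Given: initial velocity v0 = 7 m/s, final velocity v = 37 m/s, time t = 9 s
Using a = (v - v0) / t
a = (37 - 7) / 9
a = 30 / 9
a = 10/3 m/s^2

10/3 m/s^2


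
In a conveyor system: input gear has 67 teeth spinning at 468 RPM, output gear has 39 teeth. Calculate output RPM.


Given: N1 = 67 teeth, w1 = 468 RPM, N2 = 39 teeth
Using N1*w1 = N2*w2
w2 = N1*w1 / N2
w2 = 67*468 / 39
w2 = 31356 / 39
w2 = 804 RPM

804 RPM


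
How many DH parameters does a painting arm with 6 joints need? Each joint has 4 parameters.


Given: 6 joints, 4 DH parameters per joint (d, theta, a, alpha)
Total DH parameters = number_of_joints * 4
Total = 6 * 4
Total = 24

24


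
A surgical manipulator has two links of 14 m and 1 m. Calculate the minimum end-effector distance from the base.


Given: L1 = 14 m, L2 = 1 m
For a 2-link planar arm, min reach = |L1 - L2| (second link folded back)
Min reach = |14 - 1|
Min reach = 13 m

13 m


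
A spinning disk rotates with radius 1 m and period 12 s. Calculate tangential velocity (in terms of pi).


Given: radius r = 1 m, period T = 12 s
Using v = 2*pi*r / T
v = 2*pi*1 / 12
v = 2*pi / 12
v = 1/6*pi m/s

1/6*pi m/s


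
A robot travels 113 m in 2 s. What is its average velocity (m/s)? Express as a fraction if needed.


Given: distance d = 113 m, time t = 2 s
Using v = d / t
v = 113 / 2
v = 113/2 m/s

113/2 m/s


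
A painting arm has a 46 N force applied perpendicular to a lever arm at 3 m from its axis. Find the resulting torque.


Given: F = 46 N, r = 3 m, angle = 90 deg (perpendicular)
Using tau = F * r * sin(90)
sin(90) = 1
tau = 46 * 3 * 1
tau = 138 Nm

138 Nm


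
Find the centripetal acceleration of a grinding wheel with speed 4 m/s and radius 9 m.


Given: v = 4 m/s, r = 9 m
Using a_c = v^2 / r
a_c = 4^2 / 9
a_c = 16 / 9
a_c = 16/9 m/s^2

16/9 m/s^2


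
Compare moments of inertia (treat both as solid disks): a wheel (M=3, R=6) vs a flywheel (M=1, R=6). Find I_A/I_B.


Given: M1=3 kg, R1=6 m, M2=1 kg, R2=6 m
For a disk: I = (1/2)*M*R^2, so I_A/I_B = (M1*R1^2)/(M2*R2^2)
M1*R1^2 = 3*36 = 108
M2*R2^2 = 1*36 = 36
I_A/I_B = 108/36 = 3

3


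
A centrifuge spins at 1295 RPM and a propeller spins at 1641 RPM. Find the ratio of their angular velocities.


Given: RPM_A = 1295, RPM_B = 1641
omega = 2*pi*RPM/60, so omega_A/omega_B = RPM_A / RPM_B
omega_A/omega_B = 1295 / 1641
omega_A/omega_B = 1295/1641

1295/1641


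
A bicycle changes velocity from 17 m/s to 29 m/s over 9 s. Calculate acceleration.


Given: initial velocity v0 = 17 m/s, final velocity v = 29 m/s, time t = 9 s
Using a = (v - v0) / t
a = (29 - 17) / 9
a = 12 / 9
a = 4/3 m/s^2

4/3 m/s^2


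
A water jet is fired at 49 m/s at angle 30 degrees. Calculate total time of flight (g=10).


Given: v0 = 49 m/s, theta = 30 deg, g = 10 m/s^2
sin(30) = 1/2
Using T = 2*v0*sin(theta) / g
T = 2*49*1/2 / 10
T = 49 / 10
T = 49/10 s

49/10 s


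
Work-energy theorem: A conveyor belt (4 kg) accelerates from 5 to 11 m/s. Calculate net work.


Given: m = 4 kg, v0 = 5 m/s, v = 11 m/s
Using W = (1/2)*m*(v^2 - v0^2)
v^2 = 11^2 = 121
v0^2 = 5^2 = 25
v^2 - v0^2 = 121 - 25 = 96
W = (1/2)*4*96 = 192 J

192 J


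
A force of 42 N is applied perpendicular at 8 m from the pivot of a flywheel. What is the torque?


Given: F = 42 N, r = 8 m, angle = 90 deg (perpendicular)
Using tau = F * r * sin(90)
sin(90) = 1
tau = 42 * 8 * 1
tau = 336 Nm

336 Nm


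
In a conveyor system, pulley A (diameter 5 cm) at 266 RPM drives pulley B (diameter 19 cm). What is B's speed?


Given: D1 = 5 cm, w1 = 266 RPM, D2 = 19 cm
Using D1*w1 = D2*w2
w2 = D1*w1 / D2
w2 = 5*266 / 19
w2 = 1330 / 19
w2 = 70 RPM

70 RPM


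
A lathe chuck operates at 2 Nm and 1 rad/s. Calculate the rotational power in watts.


Given: tau = 2 Nm, omega = 1 rad/s
Using P = tau * omega
P = 2 * 1
P = 2 W

2 W


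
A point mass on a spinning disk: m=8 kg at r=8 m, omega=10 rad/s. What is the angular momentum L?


Given: m = 8 kg, r = 8 m, omega = 10 rad/s
For a point mass: I = m*r^2
I = 8*8^2 = 8*64 = 512
L = I*omega = 512*10
L = 5120 kg*m^2/s

5120 kg*m^2/s


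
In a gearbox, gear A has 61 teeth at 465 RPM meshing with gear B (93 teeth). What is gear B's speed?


Given: N1 = 61 teeth, w1 = 465 RPM, N2 = 93 teeth
Using N1*w1 = N2*w2
w2 = N1*w1 / N2
w2 = 61*465 / 93
w2 = 28365 / 93
w2 = 305 RPM

305 RPM


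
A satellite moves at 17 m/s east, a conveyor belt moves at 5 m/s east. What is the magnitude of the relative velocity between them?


Given: v_A = 17 m/s east, v_B = 5 m/s east
Both move in the same direction; relative speed = |v_A - v_B|
|17 - 5| = |12|
= 12 m/s

12 m/s


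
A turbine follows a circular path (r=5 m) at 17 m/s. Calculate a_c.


Given: v = 17 m/s, r = 5 m
Using a_c = v^2 / r
a_c = 17^2 / 5
a_c = 289 / 5
a_c = 289/5 m/s^2

289/5 m/s^2


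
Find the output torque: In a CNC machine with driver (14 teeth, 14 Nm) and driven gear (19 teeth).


Given: N1 = 14, N2 = 19, T1 = 14 Nm
Using T2/T1 = N2/N1
T2 = T1 * N2 / N1
T2 = 14 * 19 / 14
T2 = 266 / 14
T2 = 19 Nm

19 Nm


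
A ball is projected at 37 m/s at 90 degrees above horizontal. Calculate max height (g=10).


Given: v0 = 37 m/s, theta = 90 deg, g = 10 m/s^2
sin^2(90) = 1
Using H = v0^2 * sin^2(theta) / (2*g)
H = 37^2 * 1 / (2*10)
H = 1369 * 1 / 20
H = 1369 / 20
H = 1369/20 m

1369/20 m


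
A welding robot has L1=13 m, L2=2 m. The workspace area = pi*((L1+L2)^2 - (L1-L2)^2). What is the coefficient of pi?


Given: L1 = 13, L2 = 2
(L1+L2)^2 = (15)^2 = 225
(L1-L2)^2 = (11)^2 = 121
Difference = 225 - 121 = 104
This equals 4*L1*L2 = 4*13*2 = 104
Workspace area = 104*pi

104


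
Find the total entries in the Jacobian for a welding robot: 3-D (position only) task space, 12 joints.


Given: task space dimension = 3, joints = 12
Jacobian is a 3 x 12 matrix
Total entries = rows * columns
Total = 3 * 12
Total = 36

36


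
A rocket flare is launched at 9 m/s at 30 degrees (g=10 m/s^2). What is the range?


Given: v0 = 9 m/s, theta = 30 deg, g = 10 m/s^2
sin(2*30) = sin(60) = sqrt(3)/2
Using R = v0^2 * sin(2*theta) / g
R = 9^2 * (sqrt(3)/2) / 10
R = 81 * sqrt(3) / 20
R = 81/20*sqrt(3) m

81/20*sqrt(3) m


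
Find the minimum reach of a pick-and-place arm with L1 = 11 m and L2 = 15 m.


Given: L1 = 11 m, L2 = 15 m
For a 2-link planar arm, min reach = |L1 - L2| (second link folded back)
Min reach = |11 - 15|
Min reach = 4 m

4 m


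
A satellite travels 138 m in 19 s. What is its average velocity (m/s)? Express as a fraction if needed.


Given: distance d = 138 m, time t = 19 s
Using v = d / t
v = 138 / 19
v = 138/19 m/s

138/19 m/s


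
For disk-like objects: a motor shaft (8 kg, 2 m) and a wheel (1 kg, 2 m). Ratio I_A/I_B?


Given: M1=8 kg, R1=2 m, M2=1 kg, R2=2 m
For a disk: I = (1/2)*M*R^2, so I_A/I_B = (M1*R1^2)/(M2*R2^2)
M1*R1^2 = 8*4 = 32
M2*R2^2 = 1*4 = 4
I_A/I_B = 32/4 = 8

8


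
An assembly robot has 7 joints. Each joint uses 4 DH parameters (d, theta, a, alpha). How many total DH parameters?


Given: 7 joints, 4 DH parameters per joint (d, theta, a, alpha)
Total DH parameters = number_of_joints * 4
Total = 7 * 4
Total = 28

28


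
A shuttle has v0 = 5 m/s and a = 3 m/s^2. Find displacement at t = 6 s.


Given: v0 = 5 m/s, a = 3 m/s^2, t = 6 s
Using s = v0*t + (1/2)*a*t^2
s = 5*6 + (1/2)*3*6^2
s = 30 + (1/2)*108
s = 30 + 54
s = 84

84 m


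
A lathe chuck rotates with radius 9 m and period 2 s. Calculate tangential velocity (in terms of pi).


Given: radius r = 9 m, period T = 2 s
Using v = 2*pi*r / T
v = 2*pi*9 / 2
v = 18*pi / 2
v = 9*pi m/s

9*pi m/s


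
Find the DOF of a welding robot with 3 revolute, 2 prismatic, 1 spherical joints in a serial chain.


Given: serial robot with 3 revolute, 2 prismatic, 1 spherical joints
DOF contribution per joint type: revolute=1, prismatic=1, spherical=3, fixed=0
DOF = 3*1 + 2*1 + 1*3
DOF = 8

8


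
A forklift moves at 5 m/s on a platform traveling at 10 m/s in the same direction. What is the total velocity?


Given: object velocity = 5 m/s, platform velocity = 10 m/s (same direction)
Using classical velocity addition: v_total = v_object + v_platform
v_total = 5 + 10
v_total = 15 m/s

15 m/s


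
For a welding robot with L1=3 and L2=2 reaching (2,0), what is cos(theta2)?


Given: L1 = 3, L2 = 2, target (x, y) = (2, 0)
Using cos(theta2) = (x^2 + y^2 - L1^2 - L2^2) / (2*L1*L2)
x^2 + y^2 = 2^2 + 0 = 4
L1^2 + L2^2 = 9 + 4 = 13
Numerator = 4 - 13 = -9
Denominator = 2*3*2 = 12
cos(theta2) = -9/12 = -3/4

-3/4


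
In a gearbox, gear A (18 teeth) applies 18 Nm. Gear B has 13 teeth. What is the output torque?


Given: N1 = 18, N2 = 13, T1 = 18 Nm
Using T2/T1 = N2/N1
T2 = T1 * N2 / N1
T2 = 18 * 13 / 18
T2 = 234 / 18
T2 = 13 Nm

13 Nm


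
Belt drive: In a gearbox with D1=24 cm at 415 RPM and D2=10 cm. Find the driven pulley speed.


Given: D1 = 24 cm, w1 = 415 RPM, D2 = 10 cm
Using D1*w1 = D2*w2
w2 = D1*w1 / D2
w2 = 24*415 / 10
w2 = 9960 / 10
w2 = 996 RPM

996 RPM


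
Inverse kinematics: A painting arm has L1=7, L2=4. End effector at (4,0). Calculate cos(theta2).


Given: L1 = 7, L2 = 4, target (x, y) = (4, 0)
Using cos(theta2) = (x^2 + y^2 - L1^2 - L2^2) / (2*L1*L2)
x^2 + y^2 = 4^2 + 0 = 16
L1^2 + L2^2 = 49 + 16 = 65
Numerator = 16 - 65 = -49
Denominator = 2*7*4 = 56
cos(theta2) = -49/56 = -7/8

-7/8


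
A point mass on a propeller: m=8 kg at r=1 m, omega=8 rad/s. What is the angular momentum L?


Given: m = 8 kg, r = 1 m, omega = 8 rad/s
For a point mass: I = m*r^2
I = 8*1^2 = 8*1 = 8
L = I*omega = 8*8
L = 64 kg*m^2/s

64 kg*m^2/s


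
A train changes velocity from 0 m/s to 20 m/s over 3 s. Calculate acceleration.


Given: initial velocity v0 = 0 m/s, final velocity v = 20 m/s, time t = 3 s
Using a = (v - v0) / t
a = (20 - 0) / 3
a = 20 / 3
a = 20/3 m/s^2

20/3 m/s^2


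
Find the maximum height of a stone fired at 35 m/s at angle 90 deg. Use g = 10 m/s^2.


Given: v0 = 35 m/s, theta = 90 deg, g = 10 m/s^2
sin^2(90) = 1
Using H = v0^2 * sin^2(theta) / (2*g)
H = 35^2 * 1 / (2*10)
H = 1225 * 1 / 20
H = 1225 / 20
H = 245/4 m

245/4 m


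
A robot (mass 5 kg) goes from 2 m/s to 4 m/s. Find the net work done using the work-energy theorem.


Given: m = 5 kg, v0 = 2 m/s, v = 4 m/s
Using W = (1/2)*m*(v^2 - v0^2)
v^2 = 4^2 = 16
v0^2 = 2^2 = 4
v^2 - v0^2 = 16 - 4 = 12
W = (1/2)*5*12 = 30 J

30 J


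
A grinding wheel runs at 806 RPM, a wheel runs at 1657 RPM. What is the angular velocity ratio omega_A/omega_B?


Given: RPM_A = 806, RPM_B = 1657
omega = 2*pi*RPM/60, so omega_A/omega_B = RPM_A / RPM_B
omega_A/omega_B = 806 / 1657
omega_A/omega_B = 806/1657

806/1657


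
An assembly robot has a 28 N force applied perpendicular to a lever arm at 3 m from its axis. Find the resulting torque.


Given: F = 28 N, r = 3 m, angle = 90 deg (perpendicular)
Using tau = F * r * sin(90)
sin(90) = 1
tau = 28 * 3 * 1
tau = 84 Nm

84 Nm


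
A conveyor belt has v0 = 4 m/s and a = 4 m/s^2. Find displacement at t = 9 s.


Given: v0 = 4 m/s, a = 4 m/s^2, t = 9 s
Using s = v0*t + (1/2)*a*t^2
s = 4*9 + (1/2)*4*9^2
s = 36 + (1/2)*324
s = 36 + 162
s = 198

198 m


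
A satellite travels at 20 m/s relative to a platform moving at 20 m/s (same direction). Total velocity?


Given: object velocity = 20 m/s, platform velocity = 20 m/s (same direction)
Using classical velocity addition: v_total = v_object + v_platform
v_total = 20 + 20
v_total = 40 m/s

40 m/s


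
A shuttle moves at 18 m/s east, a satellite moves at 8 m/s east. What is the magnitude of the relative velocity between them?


Given: v_A = 18 m/s east, v_B = 8 m/s east
Both move in the same direction; relative speed = |v_A - v_B|
|18 - 8| = |10|
= 10 m/s

10 m/s


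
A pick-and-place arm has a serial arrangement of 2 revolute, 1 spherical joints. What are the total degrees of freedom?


Given: serial robot with 2 revolute, 1 spherical joints
DOF contribution per joint type: revolute=1, prismatic=1, spherical=3, fixed=0
DOF = 2*1 + 1*3
DOF = 5

5


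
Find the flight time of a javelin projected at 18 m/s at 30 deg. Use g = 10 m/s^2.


Given: v0 = 18 m/s, theta = 30 deg, g = 10 m/s^2
sin(30) = 1/2
Using T = 2*v0*sin(theta) / g
T = 2*18*1/2 / 10
T = 18 / 10
T = 9/5 s

9/5 s


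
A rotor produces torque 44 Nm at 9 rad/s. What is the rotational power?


Given: tau = 44 Nm, omega = 9 rad/s
Using P = tau * omega
P = 44 * 9
P = 396 W

396 W


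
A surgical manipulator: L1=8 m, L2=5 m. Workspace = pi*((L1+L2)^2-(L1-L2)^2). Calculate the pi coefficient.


Given: L1 = 8, L2 = 5
(L1+L2)^2 = (13)^2 = 169
(L1-L2)^2 = (3)^2 = 9
Difference = 169 - 9 = 160
This equals 4*L1*L2 = 4*8*5 = 160
Workspace area = 160*pi

160


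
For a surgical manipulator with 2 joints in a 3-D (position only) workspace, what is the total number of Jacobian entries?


Given: task space dimension = 3, joints = 2
Jacobian is a 3 x 2 matrix
Total entries = rows * columns
Total = 3 * 2
Total = 6

6


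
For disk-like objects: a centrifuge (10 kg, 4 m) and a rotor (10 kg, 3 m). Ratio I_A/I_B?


Given: M1=10 kg, R1=4 m, M2=10 kg, R2=3 m
For a disk: I = (1/2)*M*R^2, so I_A/I_B = (M1*R1^2)/(M2*R2^2)
M1*R1^2 = 10*16 = 160
M2*R2^2 = 10*9 = 90
I_A/I_B = 160/90 = 16/9

16/9


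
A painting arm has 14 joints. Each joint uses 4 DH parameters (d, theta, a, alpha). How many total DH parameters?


Given: 14 joints, 4 DH parameters per joint (d, theta, a, alpha)
Total DH parameters = number_of_joints * 4
Total = 14 * 4
Total = 56

56


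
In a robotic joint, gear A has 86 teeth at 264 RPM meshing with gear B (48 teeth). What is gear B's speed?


Given: N1 = 86 teeth, w1 = 264 RPM, N2 = 48 teeth
Using N1*w1 = N2*w2
w2 = N1*w1 / N2
w2 = 86*264 / 48
w2 = 22704 / 48
w2 = 473 RPM

473 RPM


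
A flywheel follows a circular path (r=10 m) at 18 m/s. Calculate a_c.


Given: v = 18 m/s, r = 10 m
Using a_c = v^2 / r
a_c = 18^2 / 10
a_c = 324 / 10
a_c = 162/5 m/s^2

162/5 m/s^2


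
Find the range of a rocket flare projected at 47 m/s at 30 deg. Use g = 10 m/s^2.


Given: v0 = 47 m/s, theta = 30 deg, g = 10 m/s^2
sin(2*30) = sin(60) = sqrt(3)/2
Using R = v0^2 * sin(2*theta) / g
R = 47^2 * (sqrt(3)/2) / 10
R = 2209 * sqrt(3) / 20
R = 2209/20*sqrt(3) m

2209/20*sqrt(3) m


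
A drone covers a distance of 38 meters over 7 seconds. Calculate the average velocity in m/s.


Given: distance d = 38 m, time t = 7 s
Using v = d / t
v = 38 / 7
v = 38/7 m/s

38/7 m/s


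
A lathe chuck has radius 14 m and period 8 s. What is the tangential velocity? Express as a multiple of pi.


Given: radius r = 14 m, period T = 8 s
Using v = 2*pi*r / T
v = 2*pi*14 / 8
v = 28*pi / 8
v = 7/2*pi m/s

7/2*pi m/s


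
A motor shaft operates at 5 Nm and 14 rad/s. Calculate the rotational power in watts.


Given: tau = 5 Nm, omega = 14 rad/s
Using P = tau * omega
P = 5 * 14
P = 70 W

70 W


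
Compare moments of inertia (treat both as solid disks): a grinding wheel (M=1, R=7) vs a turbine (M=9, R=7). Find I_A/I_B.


Given: M1=1 kg, R1=7 m, M2=9 kg, R2=7 m
For a disk: I = (1/2)*M*R^2, so I_A/I_B = (M1*R1^2)/(M2*R2^2)
M1*R1^2 = 1*49 = 49
M2*R2^2 = 9*49 = 441
I_A/I_B = 49/441 = 1/9

1/9


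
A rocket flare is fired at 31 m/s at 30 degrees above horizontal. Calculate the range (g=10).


Given: v0 = 31 m/s, theta = 30 deg, g = 10 m/s^2
sin(2*30) = sin(60) = sqrt(3)/2
Using R = v0^2 * sin(2*theta) / g
R = 31^2 * (sqrt(3)/2) / 10
R = 961 * sqrt(3) / 20
R = 961/20*sqrt(3) m

961/20*sqrt(3) m


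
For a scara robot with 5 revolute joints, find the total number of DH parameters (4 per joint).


Given: 5 joints, 4 DH parameters per joint (d, theta, a, alpha)
Total DH parameters = number_of_joints * 4
Total = 5 * 4
Total = 20

20


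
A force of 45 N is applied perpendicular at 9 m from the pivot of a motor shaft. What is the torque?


Given: F = 45 N, r = 9 m, angle = 90 deg (perpendicular)
Using tau = F * r * sin(90)
sin(90) = 1
tau = 45 * 9 * 1
tau = 405 Nm

405 Nm


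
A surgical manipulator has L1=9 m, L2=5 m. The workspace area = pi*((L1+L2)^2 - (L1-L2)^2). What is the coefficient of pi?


Given: L1 = 9, L2 = 5
(L1+L2)^2 = (14)^2 = 196
(L1-L2)^2 = (4)^2 = 16
Difference = 196 - 16 = 180
This equals 4*L1*L2 = 4*9*5 = 180
Workspace area = 180*pi

180


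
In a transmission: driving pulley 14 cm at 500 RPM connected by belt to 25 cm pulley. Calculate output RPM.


Given: D1 = 14 cm, w1 = 500 RPM, D2 = 25 cm
Using D1*w1 = D2*w2
w2 = D1*w1 / D2
w2 = 14*500 / 25
w2 = 7000 / 25
w2 = 280 RPM

280 RPM


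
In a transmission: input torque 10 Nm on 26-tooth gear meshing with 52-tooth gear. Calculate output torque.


Given: N1 = 26, N2 = 52, T1 = 10 Nm
Using T2/T1 = N2/N1
T2 = T1 * N2 / N1
T2 = 10 * 52 / 26
T2 = 520 / 26
T2 = 20 Nm

20 Nm


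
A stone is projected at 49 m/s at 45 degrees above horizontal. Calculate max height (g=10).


Given: v0 = 49 m/s, theta = 45 deg, g = 10 m/s^2
sin^2(45) = 1/2
Using H = v0^2 * sin^2(theta) / (2*g)
H = 49^2 * 1/2 / (2*10)
H = 2401 * 1/2 / 20
H = 2401/2 / 20
H = 2401/40 m

2401/40 m


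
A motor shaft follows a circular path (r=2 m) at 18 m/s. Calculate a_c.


Given: v = 18 m/s, r = 2 m
Using a_c = v^2 / r
a_c = 18^2 / 2
a_c = 324 / 2
a_c = 162 m/s^2

162 m/s^2


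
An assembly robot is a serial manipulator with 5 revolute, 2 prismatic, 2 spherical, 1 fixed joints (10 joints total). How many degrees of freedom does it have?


Given: serial robot with 5 revolute, 2 prismatic, 2 spherical, 1 fixed joints
DOF contribution per joint type: revolute=1, prismatic=1, spherical=3, fixed=0
DOF = 5*1 + 2*1 + 2*3 + 1*0
DOF = 13

13


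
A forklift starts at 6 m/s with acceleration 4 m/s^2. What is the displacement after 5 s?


Given: v0 = 6 m/s, a = 4 m/s^2, t = 5 s
Using s = v0*t + (1/2)*a*t^2
s = 6*5 + (1/2)*4*5^2
s = 30 + (1/2)*100
s = 30 + 50
s = 80

80 m


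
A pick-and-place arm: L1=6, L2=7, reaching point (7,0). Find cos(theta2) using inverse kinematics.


Given: L1 = 6, L2 = 7, target (x, y) = (7, 0)
Using cos(theta2) = (x^2 + y^2 - L1^2 - L2^2) / (2*L1*L2)
x^2 + y^2 = 7^2 + 0 = 49
L1^2 + L2^2 = 36 + 49 = 85
Numerator = 49 - 85 = -36
Denominator = 2*6*7 = 84
cos(theta2) = -36/84 = -3/7

-3/7


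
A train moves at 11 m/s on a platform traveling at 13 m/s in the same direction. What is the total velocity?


Given: object velocity = 11 m/s, platform velocity = 13 m/s (same direction)
Using classical velocity addition: v_total = v_object + v_platform
v_total = 11 + 13
v_total = 24 m/s

24 m/s


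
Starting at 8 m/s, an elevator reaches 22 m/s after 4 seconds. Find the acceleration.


Given: initial velocity v0 = 8 m/s, final velocity v = 22 m/s, time t = 4 s
Using a = (v - v0) / t
a = (22 - 8) / 4
a = 14 / 4
a = 7/2 m/s^2

7/2 m/s^2


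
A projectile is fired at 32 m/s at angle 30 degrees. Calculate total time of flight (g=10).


Given: v0 = 32 m/s, theta = 30 deg, g = 10 m/s^2
sin(30) = 1/2
Using T = 2*v0*sin(theta) / g
T = 2*32*1/2 / 10
T = 32 / 10
T = 16/5 s

16/5 s


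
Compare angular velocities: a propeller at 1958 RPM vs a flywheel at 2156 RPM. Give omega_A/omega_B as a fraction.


Given: RPM_A = 1958, RPM_B = 2156
omega = 2*pi*RPM/60, so omega_A/omega_B = RPM_A / RPM_B
omega_A/omega_B = 1958 / 2156
omega_A/omega_B = 89/98

89/98


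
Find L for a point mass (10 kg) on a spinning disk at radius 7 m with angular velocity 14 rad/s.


Given: m = 10 kg, r = 7 m, omega = 14 rad/s
For a point mass: I = m*r^2
I = 10*7^2 = 10*49 = 490
L = I*omega = 490*14
L = 6860 kg*m^2/s

6860 kg*m^2/s


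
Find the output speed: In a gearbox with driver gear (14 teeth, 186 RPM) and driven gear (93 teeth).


Given: N1 = 14 teeth, w1 = 186 RPM, N2 = 93 teeth
Using N1*w1 = N2*w2
w2 = N1*w1 / N2
w2 = 14*186 / 93
w2 = 2604 / 93
w2 = 28 RPM

28 RPM


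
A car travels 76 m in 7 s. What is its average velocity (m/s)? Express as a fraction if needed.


Given: distance d = 76 m, time t = 7 s
Using v = d / t
v = 76 / 7
v = 76/7 m/s

76/7 m/s


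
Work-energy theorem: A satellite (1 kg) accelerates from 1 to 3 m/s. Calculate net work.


Given: m = 1 kg, v0 = 1 m/s, v = 3 m/s
Using W = (1/2)*m*(v^2 - v0^2)
v^2 = 3^2 = 9
v0^2 = 1^2 = 1
v^2 - v0^2 = 9 - 1 = 8
W = (1/2)*1*8 = 4 J

4 J


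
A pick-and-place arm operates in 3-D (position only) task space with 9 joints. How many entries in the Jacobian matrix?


Given: task space dimension = 3, joints = 9
Jacobian is a 3 x 9 matrix
Total entries = rows * columns
Total = 3 * 9
Total = 27

27


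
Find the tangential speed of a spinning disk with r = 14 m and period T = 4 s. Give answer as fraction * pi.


Given: radius r = 14 m, period T = 4 s
Using v = 2*pi*r / T
v = 2*pi*14 / 4
v = 28*pi / 4
v = 7*pi m/s

7*pi m/s


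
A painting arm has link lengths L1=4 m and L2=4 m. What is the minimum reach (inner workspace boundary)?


Given: L1 = 4 m, L2 = 4 m
For a 2-link planar arm, min reach = |L1 - L2| (second link folded back)
Min reach = |4 - 4|
Min reach = 0 m

0 m


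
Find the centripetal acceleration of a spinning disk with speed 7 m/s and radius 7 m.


Given: v = 7 m/s, r = 7 m
Using a_c = v^2 / r
a_c = 7^2 / 7
a_c = 49 / 7
a_c = 7 m/s^2

7 m/s^2


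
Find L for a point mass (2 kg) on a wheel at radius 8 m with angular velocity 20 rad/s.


Given: m = 2 kg, r = 8 m, omega = 20 rad/s
For a point mass: I = m*r^2
I = 2*8^2 = 2*64 = 128
L = I*omega = 128*20
L = 2560 kg*m^2/s

2560 kg*m^2/s


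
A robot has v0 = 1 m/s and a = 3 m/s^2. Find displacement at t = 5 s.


Given: v0 = 1 m/s, a = 3 m/s^2, t = 5 s
Using s = v0*t + (1/2)*a*t^2
s = 1*5 + (1/2)*3*5^2
s = 5 + (1/2)*75
s = 5 + 75/2
s = 85/2

85/2 m


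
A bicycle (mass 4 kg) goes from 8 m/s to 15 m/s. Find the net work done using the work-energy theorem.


Given: m = 4 kg, v0 = 8 m/s, v = 15 m/s
Using W = (1/2)*m*(v^2 - v0^2)
v^2 = 15^2 = 225
v0^2 = 8^2 = 64
v^2 - v0^2 = 225 - 64 = 161
W = (1/2)*4*161 = 322 J

322 J


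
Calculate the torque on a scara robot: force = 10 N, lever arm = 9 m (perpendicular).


Given: F = 10 N, r = 9 m, angle = 90 deg (perpendicular)
Using tau = F * r * sin(90)
sin(90) = 1
tau = 10 * 9 * 1
tau = 90 Nm

90 Nm


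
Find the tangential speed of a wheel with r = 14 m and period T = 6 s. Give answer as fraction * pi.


Given: radius r = 14 m, period T = 6 s
Using v = 2*pi*r / T
v = 2*pi*14 / 6
v = 28*pi / 6
v = 14/3*pi m/s

14/3*pi m/s


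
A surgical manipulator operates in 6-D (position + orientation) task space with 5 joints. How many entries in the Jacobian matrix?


Given: task space dimension = 6, joints = 5
Jacobian is a 6 x 5 matrix
Total entries = rows * columns
Total = 6 * 5
Total = 30

30


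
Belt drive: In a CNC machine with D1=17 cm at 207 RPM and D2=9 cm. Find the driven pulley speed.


Given: D1 = 17 cm, w1 = 207 RPM, D2 = 9 cm
Using D1*w1 = D2*w2
w2 = D1*w1 / D2
w2 = 17*207 / 9
w2 = 3519 / 9
w2 = 391 RPM

391 RPM


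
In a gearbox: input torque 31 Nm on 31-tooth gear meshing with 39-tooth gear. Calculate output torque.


Given: N1 = 31, N2 = 39, T1 = 31 Nm
Using T2/T1 = N2/N1
T2 = T1 * N2 / N1
T2 = 31 * 39 / 31
T2 = 1209 / 31
T2 = 39 Nm

39 Nm


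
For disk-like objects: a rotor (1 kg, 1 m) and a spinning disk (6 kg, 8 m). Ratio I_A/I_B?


Given: M1=1 kg, R1=1 m, M2=6 kg, R2=8 m
For a disk: I = (1/2)*M*R^2, so I_A/I_B = (M1*R1^2)/(M2*R2^2)
M1*R1^2 = 1*1 = 1
M2*R2^2 = 6*64 = 384
I_A/I_B = 1/384 = 1/384

1/384


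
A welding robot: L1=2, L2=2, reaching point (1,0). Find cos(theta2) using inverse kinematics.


Given: L1 = 2, L2 = 2, target (x, y) = (1, 0)
Using cos(theta2) = (x^2 + y^2 - L1^2 - L2^2) / (2*L1*L2)
x^2 + y^2 = 1^2 + 0 = 1
L1^2 + L2^2 = 4 + 4 = 8
Numerator = 1 - 8 = -7
Denominator = 2*2*2 = 8
cos(theta2) = -7/8 = -7/8

-7/8


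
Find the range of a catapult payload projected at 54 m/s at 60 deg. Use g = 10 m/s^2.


Given: v0 = 54 m/s, theta = 60 deg, g = 10 m/s^2
sin(2*60) = sin(120) = sqrt(3)/2
Using R = v0^2 * sin(2*theta) / g
R = 54^2 * (sqrt(3)/2) / 10
R = 2916 * sqrt(3) / 20
R = 729/5*sqrt(3) m

729/5*sqrt(3) m


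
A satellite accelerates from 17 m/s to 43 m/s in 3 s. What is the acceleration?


Given: initial velocity v0 = 17 m/s, final velocity v = 43 m/s, time t = 3 s
Using a = (v - v0) / t
a = (43 - 17) / 3
a = 26 / 3
a = 26/3 m/s^2

26/3 m/s^2


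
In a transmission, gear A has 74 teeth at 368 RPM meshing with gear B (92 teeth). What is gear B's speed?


Given: N1 = 74 teeth, w1 = 368 RPM, N2 = 92 teeth
Using N1*w1 = N2*w2
w2 = N1*w1 / N2
w2 = 74*368 / 92
w2 = 27232 / 92
w2 = 296 RPM

296 RPM


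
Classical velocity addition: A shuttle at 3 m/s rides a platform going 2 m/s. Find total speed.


Given: object velocity = 3 m/s, platform velocity = 2 m/s (same direction)
Using classical velocity addition: v_total = v_object + v_platform
v_total = 3 + 2
v_total = 5 m/s

5 m/s


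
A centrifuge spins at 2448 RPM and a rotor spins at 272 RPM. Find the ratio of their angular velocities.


Given: RPM_A = 2448, RPM_B = 272
omega = 2*pi*RPM/60, so omega_A/omega_B = RPM_A / RPM_B
omega_A/omega_B = 2448 / 272
omega_A/omega_B = 9

9


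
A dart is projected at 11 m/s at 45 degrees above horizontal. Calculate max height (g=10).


Given: v0 = 11 m/s, theta = 45 deg, g = 10 m/s^2
sin^2(45) = 1/2
Using H = v0^2 * sin^2(theta) / (2*g)
H = 11^2 * 1/2 / (2*10)
H = 121 * 1/2 / 20
H = 121/2 / 20
H = 121/40 m

121/40 m


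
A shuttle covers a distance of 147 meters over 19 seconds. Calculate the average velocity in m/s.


Given: distance d = 147 m, time t = 19 s
Using v = d / t
v = 147 / 19
v = 147/19 m/s

147/19 m/s


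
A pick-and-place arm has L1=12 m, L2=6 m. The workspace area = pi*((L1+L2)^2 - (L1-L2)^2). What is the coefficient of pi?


Given: L1 = 12, L2 = 6
(L1+L2)^2 = (18)^2 = 324
(L1-L2)^2 = (6)^2 = 36
Difference = 324 - 36 = 288
This equals 4*L1*L2 = 4*12*6 = 288
Workspace area = 288*pi

288


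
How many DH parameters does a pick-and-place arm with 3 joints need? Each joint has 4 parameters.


Given: 3 joints, 4 DH parameters per joint (d, theta, a, alpha)
Total DH parameters = number_of_joints * 4
Total = 3 * 4
Total = 12

12


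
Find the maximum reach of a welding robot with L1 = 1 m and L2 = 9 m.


Given: L1 = 1 m, L2 = 9 m
For a 2-link planar arm, max reach = L1 + L2 (fully extended)
Max reach = 1 + 9
Max reach = 10 m

10 m


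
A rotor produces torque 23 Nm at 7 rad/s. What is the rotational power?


Given: tau = 23 Nm, omega = 7 rad/s
Using P = tau * omega
P = 23 * 7
P = 161 W

161 W


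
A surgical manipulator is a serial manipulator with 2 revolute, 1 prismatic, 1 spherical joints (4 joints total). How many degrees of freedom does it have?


Given: serial robot with 2 revolute, 1 prismatic, 1 spherical joints
DOF contribution per joint type: revolute=1, prismatic=1, spherical=3, fixed=0
DOF = 2*1 + 1*1 + 1*3
DOF = 6

6


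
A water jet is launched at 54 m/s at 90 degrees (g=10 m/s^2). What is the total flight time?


Given: v0 = 54 m/s, theta = 90 deg, g = 10 m/s^2
sin(90) = 1
Using T = 2*v0*sin(theta) / g
T = 2*54*1 / 10
T = 108 / 10
T = 54/5 s

54/5 s


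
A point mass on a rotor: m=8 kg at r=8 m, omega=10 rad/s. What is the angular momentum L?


Given: m = 8 kg, r = 8 m, omega = 10 rad/s
For a point mass: I = m*r^2
I = 8*8^2 = 8*64 = 512
L = I*omega = 512*10
L = 5120 kg*m^2/s

5120 kg*m^2/s


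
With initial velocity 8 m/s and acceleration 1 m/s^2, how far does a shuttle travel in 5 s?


Given: v0 = 8 m/s, a = 1 m/s^2, t = 5 s
Using s = v0*t + (1/2)*a*t^2
s = 8*5 + (1/2)*1*5^2
s = 40 + (1/2)*25
s = 40 + 25/2
s = 105/2

105/2 m


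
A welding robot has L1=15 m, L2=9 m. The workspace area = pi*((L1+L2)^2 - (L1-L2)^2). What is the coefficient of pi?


Given: L1 = 15, L2 = 9
(L1+L2)^2 = (24)^2 = 576
(L1-L2)^2 = (6)^2 = 36
Difference = 576 - 36 = 540
This equals 4*L1*L2 = 4*15*9 = 540
Workspace area = 540*pi

540


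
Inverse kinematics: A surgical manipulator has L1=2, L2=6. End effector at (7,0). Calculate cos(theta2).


Given: L1 = 2, L2 = 6, target (x, y) = (7, 0)
Using cos(theta2) = (x^2 + y^2 - L1^2 - L2^2) / (2*L1*L2)
x^2 + y^2 = 7^2 + 0 = 49
L1^2 + L2^2 = 4 + 36 = 40
Numerator = 49 - 40 = 9
Denominator = 2*2*6 = 24
cos(theta2) = 9/24 = 3/8

3/8


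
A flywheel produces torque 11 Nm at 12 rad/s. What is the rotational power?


Given: tau = 11 Nm, omega = 12 rad/s
Using P = tau * omega
P = 11 * 12
P = 132 W

132 W


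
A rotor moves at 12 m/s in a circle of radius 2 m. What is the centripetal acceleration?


Given: v = 12 m/s, r = 2 m
Using a_c = v^2 / r
a_c = 12^2 / 2
a_c = 144 / 2
a_c = 72 m/s^2

72 m/s^2


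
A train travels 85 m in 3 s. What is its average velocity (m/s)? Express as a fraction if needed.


Given: distance d = 85 m, time t = 3 s
Using v = d / t
v = 85 / 3
v = 85/3 m/s

85/3 m/s


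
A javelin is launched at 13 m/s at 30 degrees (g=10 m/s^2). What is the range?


Given: v0 = 13 m/s, theta = 30 deg, g = 10 m/s^2
sin(2*30) = sin(60) = sqrt(3)/2
Using R = v0^2 * sin(2*theta) / g
R = 13^2 * (sqrt(3)/2) / 10
R = 169 * sqrt(3) / 20
R = 169/20*sqrt(3) m

169/20*sqrt(3) m


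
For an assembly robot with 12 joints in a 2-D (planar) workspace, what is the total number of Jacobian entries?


Given: task space dimension = 2, joints = 12
Jacobian is a 2 x 12 matrix
Total entries = rows * columns
Total = 2 * 12
Total = 24

24


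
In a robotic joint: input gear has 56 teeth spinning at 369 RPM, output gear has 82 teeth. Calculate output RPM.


Given: N1 = 56 teeth, w1 = 369 RPM, N2 = 82 teeth
Using N1*w1 = N2*w2
w2 = N1*w1 / N2
w2 = 56*369 / 82
w2 = 20664 / 82
w2 = 252 RPM

252 RPM


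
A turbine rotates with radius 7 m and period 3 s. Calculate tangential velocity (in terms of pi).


Given: radius r = 7 m, period T = 3 s
Using v = 2*pi*r / T
v = 2*pi*7 / 3
v = 14*pi / 3
v = 14/3*pi m/s

14/3*pi m/s


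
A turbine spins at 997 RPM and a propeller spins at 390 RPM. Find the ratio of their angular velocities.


Given: RPM_A = 997, RPM_B = 390
omega = 2*pi*RPM/60, so omega_A/omega_B = RPM_A / RPM_B
omega_A/omega_B = 997 / 390
omega_A/omega_B = 997/390

997/390


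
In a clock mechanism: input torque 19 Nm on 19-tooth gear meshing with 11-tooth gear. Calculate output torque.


Given: N1 = 19, N2 = 11, T1 = 19 Nm
Using T2/T1 = N2/N1
T2 = T1 * N2 / N1
T2 = 19 * 11 / 19
T2 = 209 / 19
T2 = 11 Nm

11 Nm


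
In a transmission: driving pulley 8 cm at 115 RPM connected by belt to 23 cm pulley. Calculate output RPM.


Given: D1 = 8 cm, w1 = 115 RPM, D2 = 23 cm
Using D1*w1 = D2*w2
w2 = D1*w1 / D2
w2 = 8*115 / 23
w2 = 920 / 23
w2 = 40 RPM

40 RPM


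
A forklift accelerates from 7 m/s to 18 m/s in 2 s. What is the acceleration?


Given: initial velocity v0 = 7 m/s, final velocity v = 18 m/s, time t = 2 s
Using a = (v - v0) / t
a = (18 - 7) / 2
a = 11 / 2
a = 11/2 m/s^2

11/2 m/s^2


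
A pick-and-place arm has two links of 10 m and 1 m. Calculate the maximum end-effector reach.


Given: L1 = 10 m, L2 = 1 m
For a 2-link planar arm, max reach = L1 + L2 (fully extended)
Max reach = 10 + 1
Max reach = 11 m

11 m


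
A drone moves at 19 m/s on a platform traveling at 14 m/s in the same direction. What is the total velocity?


Given: object velocity = 19 m/s, platform velocity = 14 m/s (same direction)
Using classical velocity addition: v_total = v_object + v_platform
v_total = 19 + 14
v_total = 33 m/s

33 m/s


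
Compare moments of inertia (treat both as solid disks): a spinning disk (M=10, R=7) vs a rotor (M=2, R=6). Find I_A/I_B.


Given: M1=10 kg, R1=7 m, M2=2 kg, R2=6 m
For a disk: I = (1/2)*M*R^2, so I_A/I_B = (M1*R1^2)/(M2*R2^2)
M1*R1^2 = 10*49 = 490
M2*R2^2 = 2*36 = 72
I_A/I_B = 490/72 = 245/36

245/36


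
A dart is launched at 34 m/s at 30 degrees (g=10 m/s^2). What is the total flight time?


Given: v0 = 34 m/s, theta = 30 deg, g = 10 m/s^2
sin(30) = 1/2
Using T = 2*v0*sin(theta) / g
T = 2*34*1/2 / 10
T = 34 / 10
T = 17/5 s

17/5 s


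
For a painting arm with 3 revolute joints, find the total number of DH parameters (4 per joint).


Given: 3 joints, 4 DH parameters per joint (d, theta, a, alpha)
Total DH parameters = number_of_joints * 4
Total = 3 * 4
Total = 12

12


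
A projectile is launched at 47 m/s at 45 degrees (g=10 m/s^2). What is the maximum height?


Given: v0 = 47 m/s, theta = 45 deg, g = 10 m/s^2
sin^2(45) = 1/2
Using H = v0^2 * sin^2(theta) / (2*g)
H = 47^2 * 1/2 / (2*10)
H = 2209 * 1/2 / 20
H = 2209/2 / 20
H = 2209/40 m

2209/40 m


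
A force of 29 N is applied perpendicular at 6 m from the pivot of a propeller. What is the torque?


Given: F = 29 N, r = 6 m, angle = 90 deg (perpendicular)
Using tau = F * r * sin(90)
sin(90) = 1
tau = 29 * 6 * 1
tau = 174 Nm

174 Nm


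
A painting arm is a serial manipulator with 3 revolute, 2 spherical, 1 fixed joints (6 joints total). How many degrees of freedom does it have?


Given: serial robot with 3 revolute, 2 spherical, 1 fixed joints
DOF contribution per joint type: revolute=1, prismatic=1, spherical=3, fixed=0
DOF = 3*1 + 2*3 + 1*0
DOF = 9

9


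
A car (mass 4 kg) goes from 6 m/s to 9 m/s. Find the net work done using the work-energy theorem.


Given: m = 4 kg, v0 = 6 m/s, v = 9 m/s
Using W = (1/2)*m*(v^2 - v0^2)
v^2 = 9^2 = 81
v0^2 = 6^2 = 36
v^2 - v0^2 = 81 - 36 = 45
W = (1/2)*4*45 = 90 J

90 J


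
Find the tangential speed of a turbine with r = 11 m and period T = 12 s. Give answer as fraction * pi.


Given: radius r = 11 m, period T = 12 s
Using v = 2*pi*r / T
v = 2*pi*11 / 12
v = 22*pi / 12
v = 11/6*pi m/s

11/6*pi m/s


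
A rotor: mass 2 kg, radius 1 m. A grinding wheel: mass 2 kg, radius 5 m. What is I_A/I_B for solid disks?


Given: M1=2 kg, R1=1 m, M2=2 kg, R2=5 m
For a disk: I = (1/2)*M*R^2, so I_A/I_B = (M1*R1^2)/(M2*R2^2)
M1*R1^2 = 2*1 = 2
M2*R2^2 = 2*25 = 50
I_A/I_B = 2/50 = 1/25

1/25


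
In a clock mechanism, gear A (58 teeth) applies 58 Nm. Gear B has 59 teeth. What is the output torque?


Given: N1 = 58, N2 = 59, T1 = 58 Nm
Using T2/T1 = N2/N1
T2 = T1 * N2 / N1
T2 = 58 * 59 / 58
T2 = 3422 / 58
T2 = 59 Nm

59 Nm


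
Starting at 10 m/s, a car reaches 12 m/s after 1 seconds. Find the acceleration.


Given: initial velocity v0 = 10 m/s, final velocity v = 12 m/s, time t = 1 s
Using a = (v - v0) / t
a = (12 - 10) / 1
a = 2 / 1
a = 2 m/s^2

2 m/s^2


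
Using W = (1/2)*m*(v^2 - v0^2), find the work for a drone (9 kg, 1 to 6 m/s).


Given: m = 9 kg, v0 = 1 m/s, v = 6 m/s
Using W = (1/2)*m*(v^2 - v0^2)
v^2 = 6^2 = 36
v0^2 = 1^2 = 1
v^2 - v0^2 = 36 - 1 = 35
W = (1/2)*9*35 = 315/2 J

315/2 J


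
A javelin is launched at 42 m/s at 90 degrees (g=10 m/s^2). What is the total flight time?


Given: v0 = 42 m/s, theta = 90 deg, g = 10 m/s^2
sin(90) = 1
Using T = 2*v0*sin(theta) / g
T = 2*42*1 / 10
T = 84 / 10
T = 42/5 s

42/5 s
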